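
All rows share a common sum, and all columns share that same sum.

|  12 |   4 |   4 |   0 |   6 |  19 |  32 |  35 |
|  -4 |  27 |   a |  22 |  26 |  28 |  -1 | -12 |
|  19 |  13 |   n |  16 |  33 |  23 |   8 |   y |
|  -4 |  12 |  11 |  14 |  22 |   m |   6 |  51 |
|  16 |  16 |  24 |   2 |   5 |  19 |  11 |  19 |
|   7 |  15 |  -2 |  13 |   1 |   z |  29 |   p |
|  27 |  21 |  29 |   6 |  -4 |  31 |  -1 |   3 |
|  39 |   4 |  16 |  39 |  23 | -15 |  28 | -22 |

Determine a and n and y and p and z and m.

a = 26, n = 4, y = -4, p = 42, z = 7, m = 0

Rows 1 and 5 both sum to 112, so that's the common total.
Row 2 has -4 + 27 + 22 + 26 + 28 − 1 − 12 = 86; the blank must be 112 − 86 = 26.
Column 3 has 4 + 26 + 11 + 24 − 2 + 29 + 16 = 108; the blank must be 112 − 108 = 4.
Row 3 has 19 + 13 + 4 + 16 + 33 + 23 + 8 = 116; the blank must be 112 − 116 = -4.
Column 8 has 35 − 12 − 4 + 51 + 19 + 3 − 22 = 70; the blank must be 112 − 70 = 42.
Row 6 has 7 + 15 − 2 + 13 + 1 + 29 + 42 = 105; the blank must be 112 − 105 = 7.
Row 4 has -4 + 12 + 11 + 14 + 22 + 6 + 51 = 112; the blank must be 112 − 112 = 0.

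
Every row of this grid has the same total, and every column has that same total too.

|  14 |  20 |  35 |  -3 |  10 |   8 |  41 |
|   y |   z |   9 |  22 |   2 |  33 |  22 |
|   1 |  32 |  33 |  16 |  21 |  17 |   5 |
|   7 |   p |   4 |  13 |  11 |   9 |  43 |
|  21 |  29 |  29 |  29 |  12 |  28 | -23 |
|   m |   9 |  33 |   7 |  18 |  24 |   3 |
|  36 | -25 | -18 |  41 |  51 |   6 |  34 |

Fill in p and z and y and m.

p = 38, z = 22, y = 15, m = 31

Rows 1 and 3 both sum to 125, so that's the common total.
Row 4 has 7 + 4 + 13 + 11 + 9 + 43 = 87; the blank must be 125 − 87 = 38.
Column 2 has 20 + 32 + 38 + 29 + 9 − 25 = 103; the blank must be 125 − 103 = 22.
Row 2 has 22 + 9 + 22 + 2 + 33 + 22 = 110; the blank must be 125 − 110 = 15.
Row 6 has 9 + 33 + 7 + 18 + 24 + 3 = 94; the blank must be 125 − 94 = 31.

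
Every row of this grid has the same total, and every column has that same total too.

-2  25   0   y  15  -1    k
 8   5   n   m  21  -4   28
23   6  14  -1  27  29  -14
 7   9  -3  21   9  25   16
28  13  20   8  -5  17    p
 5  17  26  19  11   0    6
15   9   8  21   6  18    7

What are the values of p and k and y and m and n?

p = 3, k = 38, y = 9, m = 7, n = 19

Rows 3 and 4 both sum to 84, so that's the common total.
Column 3 has 0 + 14 − 3 + 20 + 26 + 8 = 65; the blank must be 84 − 65 = 19.
Row 5 has 28 + 13 + 20 + 8 − 5 + 17 = 81; the blank must be 84 − 81 = 3.
Column 7 has 28 − 14 + 16 + 3 + 6 + 7 = 46; the blank must be 84 − 46 = 38.
Row 1 has -2 + 25 + 0 + 15 − 1 + 38 = 75; the blank must be 84 − 75 = 9.
Row 2 has 8 + 5 + 19 + 21 − 4 + 28 = 77; the blank must be 84 − 77 = 7.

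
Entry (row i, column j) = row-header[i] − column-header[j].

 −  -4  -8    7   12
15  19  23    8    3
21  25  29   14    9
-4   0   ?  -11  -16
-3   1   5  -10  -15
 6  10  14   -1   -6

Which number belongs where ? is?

-4 − (-8) = 4.

4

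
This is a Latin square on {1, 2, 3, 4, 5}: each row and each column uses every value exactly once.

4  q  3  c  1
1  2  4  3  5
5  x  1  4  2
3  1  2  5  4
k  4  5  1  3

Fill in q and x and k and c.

For row 5, column 1: row 5 already has {1, 3, 4, 5}; that leaves 2.
For row 1, column 4: column 4 already has {1, 3, 4, 5}; that leaves 2.
Cell (3,2): row 3 already has {1, 2, 4, 5} → 3.
For row 1, column 2: row 1 already has {1, 2, 3, 4}; that leaves 5.

q = 5, x = 3, k = 2, c = 2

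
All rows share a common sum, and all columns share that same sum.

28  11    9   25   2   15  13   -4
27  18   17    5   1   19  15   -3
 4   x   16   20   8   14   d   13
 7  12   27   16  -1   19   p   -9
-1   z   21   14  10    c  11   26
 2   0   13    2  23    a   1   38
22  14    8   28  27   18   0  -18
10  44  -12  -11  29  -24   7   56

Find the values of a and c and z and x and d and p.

Rows 1 and 2 both sum to 99, so that's the common total.
Row 6: 2 + 0 + 13 + 2 + 23 + 1 + 38 = 79, so its missing entry is 99 − 79 = 20.
Column 6: 15 + 19 + 14 + 19 + 20 + 18 − 24 = 81, so its missing entry is 99 − 81 = 18.
Row 4: 7 + 12 + 27 + 16 − 1 + 19 − 9 = 71, so its missing entry is 99 − 71 = 28.
Column 7: 13 + 15 + 28 + 11 + 1 + 0 + 7 = 75, so its missing entry is 99 − 75 = 24.
Row 3: 4 + 16 + 20 + 8 + 14 + 24 + 13 = 99, so its missing entry is 99 − 99 = 0.
Row 5: -1 + 21 + 14 + 10 + 18 + 11 + 26 = 99, so its missing entry is 99 − 99 = 0.

a = 20, c = 18, z = 0, x = 0, d = 24, p = 28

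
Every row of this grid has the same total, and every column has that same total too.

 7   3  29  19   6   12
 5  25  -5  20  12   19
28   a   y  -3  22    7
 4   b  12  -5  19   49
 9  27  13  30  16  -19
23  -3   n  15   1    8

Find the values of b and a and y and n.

b = -3, a = 27, y = -5, n = 32

Rows 1 and 2 both sum to 76, so that's the common total.
Row 4 has 4 + 12 − 5 + 19 + 49 = 79; the blank must be 76 − 79 = -3.
Row 6 has 23 − 3 + 15 + 1 + 8 = 44; the blank must be 76 − 44 = 32.
Column 2 has 3 + 25 − 3 + 27 − 3 = 49; the blank must be 76 − 49 = 27.
Row 3 has 28 + 27 − 3 + 22 + 7 = 81; the blank must be 76 − 81 = -5.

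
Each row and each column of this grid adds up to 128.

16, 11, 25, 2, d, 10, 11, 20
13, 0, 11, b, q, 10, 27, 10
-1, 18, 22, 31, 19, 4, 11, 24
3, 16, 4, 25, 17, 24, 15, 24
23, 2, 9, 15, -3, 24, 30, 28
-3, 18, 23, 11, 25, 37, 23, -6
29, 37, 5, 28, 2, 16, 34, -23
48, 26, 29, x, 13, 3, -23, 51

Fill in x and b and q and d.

Row 1 has 16 + 11 + 25 + 2 + 10 + 11 + 20 = 95; the blank must be 128 − 95 = 33.
Column 5 has 33 + 19 + 17 − 3 + 25 + 2 + 13 = 106; the blank must be 128 − 106 = 22.
Row 2 has 13 + 0 + 11 + 22 + 10 + 27 + 10 = 93; the blank must be 128 − 93 = 35.
Row 8 has 48 + 26 + 29 + 13 + 3 − 23 + 51 = 147; the blank must be 128 − 147 = -19.

x = -19, b = 35, q = 22, d = 33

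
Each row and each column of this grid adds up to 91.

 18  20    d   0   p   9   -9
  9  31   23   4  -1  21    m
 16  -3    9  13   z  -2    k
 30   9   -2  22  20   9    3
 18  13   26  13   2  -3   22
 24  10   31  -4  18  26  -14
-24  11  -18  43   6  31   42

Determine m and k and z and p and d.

m = 4, k = 43, z = 15, p = 31, d = 22

Column 3: 23 + 9 − 2 + 26 + 31 − 18 = 69, so its missing entry is 91 − 69 = 22.
Row 1: 18 + 20 + 22 + 0 + 9 − 9 = 60, so its missing entry is 91 − 60 = 31.
Column 5: 31 − 1 + 20 + 2 + 18 + 6 = 76, so its missing entry is 91 − 76 = 15.
Row 3: 16 − 3 + 9 + 13 + 15 − 2 = 48, so its missing entry is 91 − 48 = 43.
Row 2: 9 + 31 + 23 + 4 − 1 + 21 = 87, so its missing entry is 91 − 87 = 4.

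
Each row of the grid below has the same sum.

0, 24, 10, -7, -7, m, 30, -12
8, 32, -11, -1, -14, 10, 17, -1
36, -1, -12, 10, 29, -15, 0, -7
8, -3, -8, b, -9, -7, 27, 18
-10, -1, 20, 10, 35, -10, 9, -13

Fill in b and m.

b = 14, m = 2

The complete rows each total 40.
Row 4 is missing 40 − 26 = 14 (since 8 − 3 − 8 − 9 − 7 + 27 + 18 = 26).
Row 1 is missing 40 − 38 = 2 (since 0 + 24 + 10 − 7 − 7 + 30 − 12 = 38).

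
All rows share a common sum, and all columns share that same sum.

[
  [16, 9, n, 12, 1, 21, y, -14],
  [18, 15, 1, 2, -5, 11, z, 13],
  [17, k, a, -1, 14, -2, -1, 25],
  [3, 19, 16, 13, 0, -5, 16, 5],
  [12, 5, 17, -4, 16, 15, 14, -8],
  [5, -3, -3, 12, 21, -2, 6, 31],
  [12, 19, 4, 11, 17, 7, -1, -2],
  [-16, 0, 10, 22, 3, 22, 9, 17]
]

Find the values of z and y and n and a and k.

Rows 4 and 5 both sum to 67, so that's the common total.
The known cells in column 2 total 64, leaving 67 − 64 = 3 for the blank.
The known cells in row 3 total 55, leaving 67 − 55 = 12 for the blank.
The known cells in column 3 total 57, leaving 67 − 57 = 10 for the blank.
The known cells in row 1 total 55, leaving 67 − 55 = 12 for the blank.
The known cells in row 2 total 55, leaving 67 − 55 = 12 for the blank.

z = 12, y = 12, n = 10, a = 12, k = 3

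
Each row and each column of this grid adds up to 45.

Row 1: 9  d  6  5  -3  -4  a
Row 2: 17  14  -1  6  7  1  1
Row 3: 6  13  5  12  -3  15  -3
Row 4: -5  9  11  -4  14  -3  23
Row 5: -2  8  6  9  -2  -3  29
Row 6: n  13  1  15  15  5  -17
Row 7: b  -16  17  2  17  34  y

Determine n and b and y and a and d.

The known cells in column 2 total 41, leaving 45 − 41 = 4 for the blank.
The known cells in row 1 total 17, leaving 45 − 17 = 28 for the blank.
The known cells in row 6 total 32, leaving 45 − 32 = 13 for the blank.
The known cells in column 1 total 38, leaving 45 − 38 = 7 for the blank.
The known cells in row 7 total 61, leaving 45 − 61 = -16 for the blank.

n = 13, b = 7, y = -16, a = 28, d = 4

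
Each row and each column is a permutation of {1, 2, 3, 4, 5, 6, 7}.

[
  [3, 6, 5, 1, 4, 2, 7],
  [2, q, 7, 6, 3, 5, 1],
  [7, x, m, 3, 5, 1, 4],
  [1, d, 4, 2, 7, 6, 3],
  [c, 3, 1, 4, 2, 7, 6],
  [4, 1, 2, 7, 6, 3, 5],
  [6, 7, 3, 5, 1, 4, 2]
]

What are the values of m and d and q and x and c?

Cell (5,1): row 5 already has {1, 2, 3, 4, 6, 7} → 5.
Cell (4,2): row 4 already has {1, 2, 3, 4, 6, 7} → 5.
Cell (2,2): row 2 already has {1, 2, 3, 5, 6, 7} → 4.
For row 3, column 2: column 2 already has {1, 3, 4, 5, 6, 7}; that leaves 2.
At (row 3, col 3): row 3 already has {1, 2, 3, 4, 5, 7}, so the value is 6.

m = 6, d = 5, q = 4, x = 2, c = 5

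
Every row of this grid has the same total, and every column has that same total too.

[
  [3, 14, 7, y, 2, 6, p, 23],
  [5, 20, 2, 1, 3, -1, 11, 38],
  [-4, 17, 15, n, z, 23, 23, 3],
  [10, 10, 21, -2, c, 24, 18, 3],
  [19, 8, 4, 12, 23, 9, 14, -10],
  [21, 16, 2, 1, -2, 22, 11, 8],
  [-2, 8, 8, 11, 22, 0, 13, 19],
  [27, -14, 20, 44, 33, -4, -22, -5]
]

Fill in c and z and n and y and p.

Rows 2 and 5 both sum to 79, so that's the common total.
Row 4 has 10 + 10 + 21 − 2 + 24 + 18 + 3 = 84; the blank must be 79 − 84 = -5.
Column 5 has 2 + 3 − 5 + 23 − 2 + 22 + 33 = 76; the blank must be 79 − 76 = 3.
Column 7 has 11 + 23 + 18 + 14 + 11 + 13 − 22 = 68; the blank must be 79 − 68 = 11.
Row 1 has 3 + 14 + 7 + 2 + 6 + 11 + 23 = 66; the blank must be 79 − 66 = 13.
Row 3 has -4 + 17 + 15 + 3 + 23 + 23 + 3 = 80; the blank must be 79 − 80 = -1.

c = -5, z = 3, n = -1, y = 13, p = 11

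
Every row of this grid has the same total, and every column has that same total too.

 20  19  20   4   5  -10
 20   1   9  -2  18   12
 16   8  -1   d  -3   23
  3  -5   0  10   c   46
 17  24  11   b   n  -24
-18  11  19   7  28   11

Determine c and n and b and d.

Rows 1 and 2 both sum to 58, so that's the common total.
Row 3: 16 + 8 − 1 − 3 + 23 = 43, so its missing entry is 58 − 43 = 15.
Row 4: 3 − 5 + 0 + 10 + 46 = 54, so its missing entry is 58 − 54 = 4.
Column 5: 5 + 18 − 3 + 4 + 28 = 52, so its missing entry is 58 − 52 = 6.
Row 5: 17 + 24 + 11 + 6 − 24 = 34, so its missing entry is 58 − 34 = 24.

c = 4, n = 6, b = 24, d = 15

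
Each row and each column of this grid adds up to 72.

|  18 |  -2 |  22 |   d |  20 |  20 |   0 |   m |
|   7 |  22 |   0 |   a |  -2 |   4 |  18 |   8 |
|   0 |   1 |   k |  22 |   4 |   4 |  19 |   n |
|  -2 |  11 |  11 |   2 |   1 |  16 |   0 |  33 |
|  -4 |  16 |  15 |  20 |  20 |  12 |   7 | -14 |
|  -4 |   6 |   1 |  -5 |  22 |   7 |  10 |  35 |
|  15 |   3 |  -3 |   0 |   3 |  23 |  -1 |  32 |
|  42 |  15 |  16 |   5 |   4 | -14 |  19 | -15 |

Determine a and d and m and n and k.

Column 3: 22 + 0 + 11 + 15 + 1 − 3 + 16 = 62, so its missing entry is 72 − 62 = 10.
Row 3: 0 + 1 + 10 + 22 + 4 + 4 + 19 = 60, so its missing entry is 72 − 60 = 12.
Column 8: 8 + 12 + 33 − 14 + 35 + 32 − 15 = 91, so its missing entry is 72 − 91 = -19.
Row 1: 18 − 2 + 22 + 20 + 20 + 0 − 19 = 59, so its missing entry is 72 − 59 = 13.
Row 2: 7 + 22 + 0 − 2 + 4 + 18 + 8 = 57, so its missing entry is 72 − 57 = 15.

a = 15, d = 13, m = -19, n = 12, k = 10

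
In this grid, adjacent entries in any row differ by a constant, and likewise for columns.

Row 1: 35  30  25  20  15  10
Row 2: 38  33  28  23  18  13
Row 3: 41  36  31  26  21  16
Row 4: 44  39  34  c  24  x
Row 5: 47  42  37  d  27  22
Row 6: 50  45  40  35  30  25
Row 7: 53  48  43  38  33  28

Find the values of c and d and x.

c = 29, d = 32, x = 19

Along each row the entries change by -5 per step; down each column they change by 3.
Row 4: from 44 at column 1, stepping by -5 to column 4 gives 29.
Row 5: from 47 at column 1, stepping by -5 to column 4 gives 32.
Row 4: from 44 at column 1, stepping by -5 to column 6 gives 19.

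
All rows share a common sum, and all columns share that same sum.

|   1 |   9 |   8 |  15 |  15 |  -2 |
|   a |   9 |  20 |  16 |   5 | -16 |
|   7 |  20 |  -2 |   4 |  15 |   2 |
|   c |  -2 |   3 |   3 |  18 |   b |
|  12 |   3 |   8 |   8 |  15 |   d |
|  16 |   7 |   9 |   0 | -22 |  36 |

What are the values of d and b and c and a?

Rows 1 and 3 both sum to 46, so that's the common total.
The known cells in row 2 total 34, leaving 46 − 34 = 12 for the blank.
The known cells in row 5 total 46, leaving 46 − 46 = 0 for the blank.
The known cells in column 6 total 20, leaving 46 − 20 = 26 for the blank.
The known cells in row 4 total 48, leaving 46 − 48 = -2 for the blank.

d = 0, b = 26, c = -2, a = 12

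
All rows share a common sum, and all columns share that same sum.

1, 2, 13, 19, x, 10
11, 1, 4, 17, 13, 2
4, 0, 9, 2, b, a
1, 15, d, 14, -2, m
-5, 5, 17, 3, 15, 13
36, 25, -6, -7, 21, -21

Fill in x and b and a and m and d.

Rows 2 and 5 both sum to 48, so that's the common total.
Row 1 has 1 + 2 + 13 + 19 + 10 = 45; the blank must be 48 − 45 = 3.
Column 5 has 3 + 13 − 2 + 15 + 21 = 50; the blank must be 48 − 50 = -2.
Column 3 has 13 + 4 + 9 + 17 − 6 = 37; the blank must be 48 − 37 = 11.
Row 3 has 4 + 0 + 9 + 2 − 2 = 13; the blank must be 48 − 13 = 35.
Row 4 has 1 + 15 + 11 + 14 − 2 = 39; the blank must be 48 − 39 = 9.

x = 3, b = -2, a = 35, m = 9, d = 11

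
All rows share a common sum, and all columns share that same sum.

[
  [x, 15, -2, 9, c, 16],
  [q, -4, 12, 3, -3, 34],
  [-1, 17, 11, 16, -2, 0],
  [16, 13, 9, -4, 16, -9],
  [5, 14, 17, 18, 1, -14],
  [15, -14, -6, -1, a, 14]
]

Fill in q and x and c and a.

Rows 3 and 4 both sum to 41, so that's the common total.
The known cells in row 2 total 42, leaving 41 − 42 = -1 for the blank.
The known cells in row 6 total 8, leaving 41 − 8 = 33 for the blank.
The known cells in column 5 total 45, leaving 41 − 45 = -4 for the blank.
The known cells in row 1 total 34, leaving 41 − 34 = 7 for the blank.

q = -1, x = 7, c = -4, a = 33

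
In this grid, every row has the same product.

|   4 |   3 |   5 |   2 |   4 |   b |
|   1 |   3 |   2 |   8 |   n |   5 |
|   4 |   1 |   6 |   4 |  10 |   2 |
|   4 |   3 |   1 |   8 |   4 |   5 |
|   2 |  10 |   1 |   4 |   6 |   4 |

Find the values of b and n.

Rows 4 and 5 each multiply to 1920, so every row has product 1920.
Row 1: 4×3×5×2×4 = 480, so the missing entry is 1920 ÷ 480 = 4.
Row 2: 1×3×2×8×5 = 240, so the missing entry is 1920 ÷ 240 = 8.

b = 4, n = 8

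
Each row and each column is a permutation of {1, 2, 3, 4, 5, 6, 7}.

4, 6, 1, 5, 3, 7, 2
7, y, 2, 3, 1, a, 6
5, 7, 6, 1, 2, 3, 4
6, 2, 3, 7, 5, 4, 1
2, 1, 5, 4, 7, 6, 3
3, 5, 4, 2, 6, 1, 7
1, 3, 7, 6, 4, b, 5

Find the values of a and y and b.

a = 5, y = 4, b = 2

Cell (2,2): column 2 already has {1, 2, 3, 5, 6, 7} → 4.
At (row 7, col 6): row 7 already has {1, 3, 4, 5, 6, 7}, so the value is 2.
Cell (2,6): row 2 already has {1, 2, 3, 4, 6, 7} → 5.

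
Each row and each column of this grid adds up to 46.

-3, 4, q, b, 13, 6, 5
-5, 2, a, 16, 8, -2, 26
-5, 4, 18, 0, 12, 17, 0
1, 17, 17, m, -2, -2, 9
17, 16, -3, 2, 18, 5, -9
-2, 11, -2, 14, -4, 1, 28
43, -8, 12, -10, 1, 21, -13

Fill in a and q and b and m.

Row 2 has -5 + 2 + 16 + 8 − 2 + 26 = 45; the blank must be 46 − 45 = 1.
Column 3 has 1 + 18 + 17 − 3 − 2 + 12 = 43; the blank must be 46 − 43 = 3.
Row 4 has 1 + 17 + 17 − 2 − 2 + 9 = 40; the blank must be 46 − 40 = 6.
Row 1 has -3 + 4 + 3 + 13 + 6 + 5 = 28; the blank must be 46 − 28 = 18.

a = 1, q = 3, b = 18, m = 6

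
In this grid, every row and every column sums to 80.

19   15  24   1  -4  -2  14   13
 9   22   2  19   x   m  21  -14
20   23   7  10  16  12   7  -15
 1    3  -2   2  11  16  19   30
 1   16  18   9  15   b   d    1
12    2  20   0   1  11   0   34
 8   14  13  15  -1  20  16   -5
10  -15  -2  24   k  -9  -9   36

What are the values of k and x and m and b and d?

k = 45, x = -3, m = 24, b = 8, d = 12

Row 8: 10 − 15 − 2 + 24 − 9 − 9 + 36 = 35, so its missing entry is 80 − 35 = 45.
Column 7: 14 + 21 + 7 + 19 + 0 + 16 − 9 = 68, so its missing entry is 80 − 68 = 12.
Column 5: -4 + 16 + 11 + 15 + 1 − 1 + 45 = 83, so its missing entry is 80 − 83 = -3.
Row 2: 9 + 22 + 2 + 19 − 3 + 21 − 14 = 56, so its missing entry is 80 − 56 = 24.
Row 5: 1 + 16 + 18 + 9 + 15 + 12 + 1 = 72, so its missing entry is 80 − 72 = 8.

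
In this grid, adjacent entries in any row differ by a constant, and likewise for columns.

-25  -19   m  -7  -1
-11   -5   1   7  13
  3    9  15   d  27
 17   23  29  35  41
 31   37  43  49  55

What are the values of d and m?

Along each row the entries change by 6 per step; down each column they change by 14.
Row 3: from 3 at column 1, stepping by 6 to column 4 gives 21.
Row 1: from -25 at column 1, stepping by 6 to column 3 gives -13.

d = 21, m = -13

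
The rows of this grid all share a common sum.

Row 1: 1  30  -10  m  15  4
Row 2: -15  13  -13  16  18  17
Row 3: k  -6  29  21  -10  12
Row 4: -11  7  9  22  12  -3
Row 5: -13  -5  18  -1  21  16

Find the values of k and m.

k = -10, m = -4

Row 4 sums to 36 and so does row 5; that's the common total.
In row 3 the known cells total 46, leaving 36 − 46 = -10.
In row 1 the known cells total 40, leaving 36 − 40 = -4.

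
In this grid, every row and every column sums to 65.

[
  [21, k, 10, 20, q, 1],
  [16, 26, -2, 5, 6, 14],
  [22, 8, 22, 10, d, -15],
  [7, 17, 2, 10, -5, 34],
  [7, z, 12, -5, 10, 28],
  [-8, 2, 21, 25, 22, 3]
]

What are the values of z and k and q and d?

z = 13, k = -1, q = 14, d = 18

The known cells in row 3 total 47, leaving 65 − 47 = 18 for the blank.
The known cells in row 5 total 52, leaving 65 − 52 = 13 for the blank.
The known cells in column 2 total 66, leaving 65 − 66 = -1 for the blank.
The known cells in row 1 total 51, leaving 65 − 51 = 14 for the blank.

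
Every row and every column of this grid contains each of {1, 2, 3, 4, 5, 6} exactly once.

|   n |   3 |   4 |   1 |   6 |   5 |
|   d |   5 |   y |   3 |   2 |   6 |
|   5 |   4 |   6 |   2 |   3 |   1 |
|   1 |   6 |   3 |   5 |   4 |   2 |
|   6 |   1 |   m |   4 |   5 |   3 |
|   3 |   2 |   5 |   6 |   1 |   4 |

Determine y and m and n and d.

y = 1, m = 2, n = 2, d = 4

At (row 5, col 3): row 5 already has {1, 3, 4, 5, 6}, so the value is 2.
Cell (2,3): column 3 already has {2, 3, 4, 5, 6} → 1.
Cell (2,1): row 2 already has {1, 2, 3, 5, 6} → 4.
Cell (1,1): row 1 already has {1, 3, 4, 5, 6} → 2.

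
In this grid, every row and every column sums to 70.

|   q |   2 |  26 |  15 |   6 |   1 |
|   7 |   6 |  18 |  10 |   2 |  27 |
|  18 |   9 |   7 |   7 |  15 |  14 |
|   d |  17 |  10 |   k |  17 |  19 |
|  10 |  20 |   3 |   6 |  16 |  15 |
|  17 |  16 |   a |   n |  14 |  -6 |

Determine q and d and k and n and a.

q = 20, d = -2, k = 9, n = 23, a = 6

Row 1: 2 + 26 + 15 + 6 + 1 = 50, so its missing entry is 70 − 50 = 20.
Column 1: 20 + 7 + 18 + 10 + 17 = 72, so its missing entry is 70 − 72 = -2.
Row 4: -2 + 17 + 10 + 17 + 19 = 61, so its missing entry is 70 − 61 = 9.
Column 4: 15 + 10 + 7 + 9 + 6 = 47, so its missing entry is 70 − 47 = 23.
Row 6: 17 + 16 + 23 + 14 − 6 = 64, so its missing entry is 70 − 64 = 6.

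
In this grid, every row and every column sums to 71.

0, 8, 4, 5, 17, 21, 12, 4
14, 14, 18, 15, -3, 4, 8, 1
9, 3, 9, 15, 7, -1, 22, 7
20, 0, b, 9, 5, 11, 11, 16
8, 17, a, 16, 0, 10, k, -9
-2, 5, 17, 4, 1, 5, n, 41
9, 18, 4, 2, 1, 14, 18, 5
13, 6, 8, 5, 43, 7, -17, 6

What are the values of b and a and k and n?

b = -1, a = 12, k = 17, n = 0

Row 4 has 20 + 0 + 9 + 5 + 11 + 11 + 16 = 72; the blank must be 71 − 72 = -1.
Row 6 has -2 + 5 + 17 + 4 + 1 + 5 + 41 = 71; the blank must be 71 − 71 = 0.
Column 7 has 12 + 8 + 22 + 11 + 0 + 18 − 17 = 54; the blank must be 71 − 54 = 17.
Row 5 has 8 + 17 + 16 + 0 + 10 + 17 − 9 = 59; the blank must be 71 − 59 = 12.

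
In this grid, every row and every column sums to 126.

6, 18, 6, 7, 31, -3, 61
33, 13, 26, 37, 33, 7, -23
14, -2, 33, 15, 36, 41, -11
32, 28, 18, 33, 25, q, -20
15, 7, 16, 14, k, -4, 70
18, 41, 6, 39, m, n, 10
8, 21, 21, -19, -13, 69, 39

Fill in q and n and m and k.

Row 5: 15 + 7 + 16 + 14 − 4 + 70 = 118, so its missing entry is 126 − 118 = 8.
Column 5: 31 + 33 + 36 + 25 + 8 − 13 = 120, so its missing entry is 126 − 120 = 6.
Row 6: 18 + 41 + 6 + 39 + 6 + 10 = 120, so its missing entry is 126 − 120 = 6.
Row 4: 32 + 28 + 18 + 33 + 25 − 20 = 116, so its missing entry is 126 − 116 = 10.

q = 10, n = 6, m = 6, k = 8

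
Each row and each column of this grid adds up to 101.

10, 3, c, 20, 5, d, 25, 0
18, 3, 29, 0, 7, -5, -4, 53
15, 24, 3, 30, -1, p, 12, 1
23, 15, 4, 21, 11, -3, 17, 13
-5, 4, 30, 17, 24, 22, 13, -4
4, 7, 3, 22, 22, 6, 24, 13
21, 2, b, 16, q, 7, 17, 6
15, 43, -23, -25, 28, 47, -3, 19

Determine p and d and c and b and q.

The known cells in column 5 total 96, leaving 101 − 96 = 5 for the blank.
The known cells in row 7 total 74, leaving 101 − 74 = 27 for the blank.
The known cells in column 3 total 73, leaving 101 − 73 = 28 for the blank.
The known cells in row 1 total 91, leaving 101 − 91 = 10 for the blank.
The known cells in row 3 total 84, leaving 101 − 84 = 17 for the blank.

p = 17, d = 10, c = 28, b = 27, q = 5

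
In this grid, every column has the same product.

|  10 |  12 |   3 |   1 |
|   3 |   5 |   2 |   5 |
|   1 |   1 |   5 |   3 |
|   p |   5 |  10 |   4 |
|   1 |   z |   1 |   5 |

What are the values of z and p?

z = 1, p = 10

Columns 3 and 4 each multiply to 300, so every column has product 300.
Column 2: 12×5×1×5 = 300, so the missing entry is 300 ÷ 300 = 1.
Column 1: 10×3×1×1 = 30, so the missing entry is 300 ÷ 30 = 10.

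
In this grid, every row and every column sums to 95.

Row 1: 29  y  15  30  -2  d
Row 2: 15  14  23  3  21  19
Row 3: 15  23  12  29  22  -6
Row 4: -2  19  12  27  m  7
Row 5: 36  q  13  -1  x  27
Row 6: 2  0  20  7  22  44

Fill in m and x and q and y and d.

m = 32, x = 0, q = 20, y = 19, d = 4

Row 4 has -2 + 19 + 12 + 27 + 7 = 63; the blank must be 95 − 63 = 32.
Column 5 has -2 + 21 + 22 + 32 + 22 = 95; the blank must be 95 − 95 = 0.
Column 6 has 19 − 6 + 7 + 27 + 44 = 91; the blank must be 95 − 91 = 4.
Row 1 has 29 + 15 + 30 − 2 + 4 = 76; the blank must be 95 − 76 = 19.
Row 5 has 36 + 13 − 1 + 0 + 27 = 75; the blank must be 95 − 75 = 20.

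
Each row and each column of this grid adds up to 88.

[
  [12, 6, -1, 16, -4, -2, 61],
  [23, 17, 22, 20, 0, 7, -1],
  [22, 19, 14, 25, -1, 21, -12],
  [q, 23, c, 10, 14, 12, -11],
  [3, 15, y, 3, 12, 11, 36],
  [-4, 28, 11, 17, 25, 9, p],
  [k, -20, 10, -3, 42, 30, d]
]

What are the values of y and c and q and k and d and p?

Row 5 has 3 + 15 + 3 + 12 + 11 + 36 = 80; the blank must be 88 − 80 = 8.
Row 6 has -4 + 28 + 11 + 17 + 25 + 9 = 86; the blank must be 88 − 86 = 2.
Column 7 has 61 − 1 − 12 − 11 + 36 + 2 = 75; the blank must be 88 − 75 = 13.
Row 7 has -20 + 10 − 3 + 42 + 30 + 13 = 72; the blank must be 88 − 72 = 16.
Column 1 has 12 + 23 + 22 + 3 − 4 + 16 = 72; the blank must be 88 − 72 = 16.
Row 4 has 16 + 23 + 10 + 14 + 12 − 11 = 64; the blank must be 88 − 64 = 24.

y = 8, c = 24, q = 16, k = 16, d = 13, p = 2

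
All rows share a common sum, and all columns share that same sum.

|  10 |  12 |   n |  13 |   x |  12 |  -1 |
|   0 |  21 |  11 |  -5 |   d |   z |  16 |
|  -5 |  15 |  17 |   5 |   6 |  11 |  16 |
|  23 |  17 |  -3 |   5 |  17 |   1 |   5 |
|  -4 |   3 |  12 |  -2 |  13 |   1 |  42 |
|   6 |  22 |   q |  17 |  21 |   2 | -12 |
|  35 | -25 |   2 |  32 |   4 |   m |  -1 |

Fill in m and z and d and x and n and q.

m = 18, z = 20, d = 2, x = 2, n = 17, q = 9

Rows 3 and 4 both sum to 65, so that's the common total.
The known cells in row 7 total 47, leaving 65 − 47 = 18 for the blank.
The known cells in column 6 total 45, leaving 65 − 45 = 20 for the blank.
The known cells in row 2 total 63, leaving 65 − 63 = 2 for the blank.
The known cells in column 5 total 63, leaving 65 − 63 = 2 for the blank.
The known cells in row 1 total 48, leaving 65 − 48 = 17 for the blank.
The known cells in row 6 total 56, leaving 65 − 56 = 9 for the blank.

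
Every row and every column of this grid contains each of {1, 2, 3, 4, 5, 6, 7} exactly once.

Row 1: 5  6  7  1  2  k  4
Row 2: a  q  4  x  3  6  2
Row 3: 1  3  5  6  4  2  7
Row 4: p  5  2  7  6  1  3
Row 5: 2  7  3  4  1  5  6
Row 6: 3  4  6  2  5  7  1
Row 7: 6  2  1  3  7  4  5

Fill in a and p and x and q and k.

For row 2, column 2: column 2 already has {2, 3, 4, 5, 6, 7}; that leaves 1.
Cell (4,1): row 4 already has {1, 2, 3, 5, 6, 7} → 4.
Cell (1,6): row 1 already has {1, 2, 4, 5, 6, 7} → 3.
At (row 2, col 1): column 1 already has {1, 2, 3, 4, 5, 6}, so the value is 7.
Cell (2,4): row 2 already has {1, 2, 3, 4, 6, 7} → 5.

a = 7, p = 4, x = 5, q = 1, k = 3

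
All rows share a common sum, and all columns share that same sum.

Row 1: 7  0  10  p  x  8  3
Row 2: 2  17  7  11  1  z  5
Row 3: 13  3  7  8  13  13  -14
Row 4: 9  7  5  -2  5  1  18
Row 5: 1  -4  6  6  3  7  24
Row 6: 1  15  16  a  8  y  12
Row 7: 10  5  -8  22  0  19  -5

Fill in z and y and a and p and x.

z = 0, y = -5, a = -4, p = 2, x = 13

Rows 3 and 4 both sum to 43, so that's the common total.
Column 5: 1 + 13 + 5 + 3 + 8 + 0 = 30, so its missing entry is 43 − 30 = 13.
Row 2: 2 + 17 + 7 + 11 + 1 + 5 = 43, so its missing entry is 43 − 43 = 0.
Column 6: 8 + 0 + 13 + 1 + 7 + 19 = 48, so its missing entry is 43 − 48 = -5.
Row 1: 7 + 0 + 10 + 13 + 8 + 3 = 41, so its missing entry is 43 − 41 = 2.
Row 6: 1 + 15 + 16 + 8 − 5 + 12 = 47, so its missing entry is 43 − 47 = -4.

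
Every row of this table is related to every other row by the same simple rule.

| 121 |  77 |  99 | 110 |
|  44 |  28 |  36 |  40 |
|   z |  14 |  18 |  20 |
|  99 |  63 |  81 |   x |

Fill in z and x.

z = 22, x = 90

Each row is a constant multiple of every other row — this is a multiplication table with the headers hidden.
Row 3 is 18/99 = 2/11 times row 1, so its entry in column 1 is 121 × 2/11 = 22.
Row 4 is 81/99 = 9/11 times row 1, so its entry in column 4 is 110 × 9/11 = 90.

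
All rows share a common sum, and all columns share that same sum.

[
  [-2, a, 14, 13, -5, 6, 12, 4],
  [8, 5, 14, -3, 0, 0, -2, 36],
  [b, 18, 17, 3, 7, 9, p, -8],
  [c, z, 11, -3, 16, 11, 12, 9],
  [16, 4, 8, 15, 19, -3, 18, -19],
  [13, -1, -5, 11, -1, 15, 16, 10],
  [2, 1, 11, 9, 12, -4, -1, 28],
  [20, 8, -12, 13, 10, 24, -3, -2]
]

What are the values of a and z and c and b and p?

Rows 2 and 5 both sum to 58, so that's the common total.
The known cells in row 1 total 42, leaving 58 − 42 = 16 for the blank.
The known cells in column 2 total 51, leaving 58 − 51 = 7 for the blank.
The known cells in row 4 total 63, leaving 58 − 63 = -5 for the blank.
The known cells in column 1 total 52, leaving 58 − 52 = 6 for the blank.
The known cells in row 3 total 52, leaving 58 − 52 = 6 for the blank.

a = 16, z = 7, c = -5, b = 6, p = 6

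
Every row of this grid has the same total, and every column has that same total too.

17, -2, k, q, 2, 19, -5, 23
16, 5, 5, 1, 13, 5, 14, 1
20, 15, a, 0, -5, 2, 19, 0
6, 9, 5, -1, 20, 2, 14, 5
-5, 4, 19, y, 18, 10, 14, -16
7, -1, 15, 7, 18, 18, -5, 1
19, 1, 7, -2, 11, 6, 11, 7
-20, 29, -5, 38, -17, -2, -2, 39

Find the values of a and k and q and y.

a = 9, k = 5, q = 1, y = 16

Rows 2 and 4 both sum to 60, so that's the common total.
Row 5 has -5 + 4 + 19 + 18 + 10 + 14 − 16 = 44; the blank must be 60 − 44 = 16.
Column 4 has 1 + 0 − 1 + 16 + 7 − 2 + 38 = 59; the blank must be 60 − 59 = 1.
Row 1 has 17 − 2 + 1 + 2 + 19 − 5 + 23 = 55; the blank must be 60 − 55 = 5.
Row 3 has 20 + 15 + 0 − 5 + 2 + 19 + 0 = 51; the blank must be 60 − 51 = 9.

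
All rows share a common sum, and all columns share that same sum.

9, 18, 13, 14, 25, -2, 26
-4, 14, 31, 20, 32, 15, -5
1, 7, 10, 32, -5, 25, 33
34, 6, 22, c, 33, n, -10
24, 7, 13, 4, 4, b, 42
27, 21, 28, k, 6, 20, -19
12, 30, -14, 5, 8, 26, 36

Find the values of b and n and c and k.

Rows 1 and 2 both sum to 103, so that's the common total.
Row 6 has 27 + 21 + 28 + 6 + 20 − 19 = 83; the blank must be 103 − 83 = 20.
Row 5 has 24 + 7 + 13 + 4 + 4 + 42 = 94; the blank must be 103 − 94 = 9.
Column 4 has 14 + 20 + 32 + 4 + 20 + 5 = 95; the blank must be 103 − 95 = 8.
Row 4 has 34 + 6 + 22 + 8 + 33 − 10 = 93; the blank must be 103 − 93 = 10.

b = 9, n = 10, c = 8, k = 20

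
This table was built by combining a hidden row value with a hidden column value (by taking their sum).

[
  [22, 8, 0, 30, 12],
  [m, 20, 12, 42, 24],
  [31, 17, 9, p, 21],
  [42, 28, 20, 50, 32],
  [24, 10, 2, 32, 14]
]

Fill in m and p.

The difference between any two rows is the same in every column — this is an addition table with the headers hidden.
Row 2 minus row 1 is 12 − 0 = 12, so its entry in column 1 is 22 + 12 = 34.
Row 3 minus row 1 is 9 − 0 = 9, so its entry in column 4 is 30 + 9 = 39.

m = 34, p = 39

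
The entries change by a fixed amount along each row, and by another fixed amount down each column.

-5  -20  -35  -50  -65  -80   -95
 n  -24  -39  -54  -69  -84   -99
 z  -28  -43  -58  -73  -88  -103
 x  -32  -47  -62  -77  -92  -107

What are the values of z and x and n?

Along each row the entries change by -15 per step; down each column they change by -4.
Row 3: from -28 at column 2, stepping by -15 to column 1 gives -13.
Row 4: from -32 at column 2, stepping by -15 to column 1 gives -17.
Row 2: from -24 at column 2, stepping by -15 to column 1 gives -9.

z = -13, x = -17, n = -9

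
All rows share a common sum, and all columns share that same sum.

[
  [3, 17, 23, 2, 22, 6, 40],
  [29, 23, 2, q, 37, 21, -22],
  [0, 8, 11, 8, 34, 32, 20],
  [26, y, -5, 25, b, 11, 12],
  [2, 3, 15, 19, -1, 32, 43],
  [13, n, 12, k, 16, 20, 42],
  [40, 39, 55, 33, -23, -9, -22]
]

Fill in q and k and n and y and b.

Rows 1 and 3 both sum to 113, so that's the common total.
The known cells in column 5 total 85, leaving 113 − 85 = 28 for the blank.
The known cells in row 4 total 97, leaving 113 − 97 = 16 for the blank.
The known cells in column 2 total 106, leaving 113 − 106 = 7 for the blank.
The known cells in row 6 total 110, leaving 113 − 110 = 3 for the blank.
The known cells in row 2 total 90, leaving 113 − 90 = 23 for the blank.

q = 23, k = 3, n = 7, y = 16, b = 28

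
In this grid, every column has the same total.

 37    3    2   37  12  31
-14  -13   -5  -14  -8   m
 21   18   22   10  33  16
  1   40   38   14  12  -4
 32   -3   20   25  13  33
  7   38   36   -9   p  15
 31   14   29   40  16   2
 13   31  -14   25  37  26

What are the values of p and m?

p = 13, m = 9

The complete columns each total 128.
Column 5 is missing 128 − 115 = 13 (since 12 − 8 + 33 + 12 + 13 + 16 + 37 = 115).
Column 6 is missing 128 − 119 = 9 (since 31 + 16 − 4 + 33 + 15 + 2 + 26 = 119).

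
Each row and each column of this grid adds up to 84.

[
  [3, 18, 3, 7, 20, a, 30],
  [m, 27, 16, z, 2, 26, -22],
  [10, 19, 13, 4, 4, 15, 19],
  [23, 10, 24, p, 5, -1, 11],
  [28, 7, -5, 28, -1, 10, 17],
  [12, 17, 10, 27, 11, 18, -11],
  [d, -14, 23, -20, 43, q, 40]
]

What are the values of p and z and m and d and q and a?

The known cells in row 4 total 72, leaving 84 − 72 = 12 for the blank.
The known cells in row 1 total 81, leaving 84 − 81 = 3 for the blank.
The known cells in column 6 total 71, leaving 84 − 71 = 13 for the blank.
The known cells in row 7 total 85, leaving 84 − 85 = -1 for the blank.
The known cells in column 1 total 75, leaving 84 − 75 = 9 for the blank.
The known cells in row 2 total 58, leaving 84 − 58 = 26 for the blank.

p = 12, z = 26, m = 9, d = -1, q = 13, a = 3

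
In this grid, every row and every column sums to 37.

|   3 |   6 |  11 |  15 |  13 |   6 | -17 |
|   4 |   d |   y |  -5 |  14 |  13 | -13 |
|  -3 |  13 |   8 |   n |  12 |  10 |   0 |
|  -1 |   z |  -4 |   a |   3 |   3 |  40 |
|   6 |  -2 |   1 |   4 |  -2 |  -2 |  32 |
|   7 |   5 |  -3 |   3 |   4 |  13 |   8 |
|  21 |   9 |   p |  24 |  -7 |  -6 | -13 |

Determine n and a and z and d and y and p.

n = -3, a = -1, z = -3, d = 9, y = 15, p = 9

Row 7 has 21 + 9 + 24 − 7 − 6 − 13 = 28; the blank must be 37 − 28 = 9.
Column 3 has 11 + 8 − 4 + 1 − 3 + 9 = 22; the blank must be 37 − 22 = 15.
Row 2 has 4 + 15 − 5 + 14 + 13 − 13 = 28; the blank must be 37 − 28 = 9.
Column 2 has 6 + 9 + 13 − 2 + 5 + 9 = 40; the blank must be 37 − 40 = -3.
Row 3 has -3 + 13 + 8 + 12 + 10 + 0 = 40; the blank must be 37 − 40 = -3.
Row 4 has -1 − 3 − 4 + 3 + 3 + 40 = 38; the blank must be 37 − 38 = -1.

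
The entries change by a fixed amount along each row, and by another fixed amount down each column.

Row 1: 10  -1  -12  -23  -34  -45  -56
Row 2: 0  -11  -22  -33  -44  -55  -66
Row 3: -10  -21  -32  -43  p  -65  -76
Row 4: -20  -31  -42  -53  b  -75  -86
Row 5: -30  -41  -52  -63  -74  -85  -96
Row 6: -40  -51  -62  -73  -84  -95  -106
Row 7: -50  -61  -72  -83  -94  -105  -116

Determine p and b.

p = -54, b = -64

Along each row the entries change by -11 per step; down each column they change by -10.
Row 3: from -10 at column 1, stepping by -11 to column 5 gives -54.
Row 4: from -20 at column 1, stepping by -11 to column 5 gives -64.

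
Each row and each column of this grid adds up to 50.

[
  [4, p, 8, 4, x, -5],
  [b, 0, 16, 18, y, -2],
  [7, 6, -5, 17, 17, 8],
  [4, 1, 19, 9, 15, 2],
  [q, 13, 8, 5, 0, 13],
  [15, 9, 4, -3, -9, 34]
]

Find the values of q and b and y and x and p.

The known cells in column 2 total 29, leaving 50 − 29 = 21 for the blank.
The known cells in row 5 total 39, leaving 50 − 39 = 11 for the blank.
The known cells in row 1 total 32, leaving 50 − 32 = 18 for the blank.
The known cells in column 5 total 41, leaving 50 − 41 = 9 for the blank.
The known cells in row 2 total 41, leaving 50 − 41 = 9 for the blank.

q = 11, b = 9, y = 9, x = 18, p = 21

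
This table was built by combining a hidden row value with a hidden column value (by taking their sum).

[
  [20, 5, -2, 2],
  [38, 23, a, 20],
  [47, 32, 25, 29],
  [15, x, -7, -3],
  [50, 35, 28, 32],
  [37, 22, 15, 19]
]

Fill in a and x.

a = 16, x = 0

The difference between any two rows is the same in every column — this is an addition table with the headers hidden.
Row 2 minus row 1 is 38 − 20 = 18, so its entry in column 3 is -2 + 18 = 16.
Row 4 minus row 1 is 15 − 20 = -5, so its entry in column 2 is 5 + (-5) = 0.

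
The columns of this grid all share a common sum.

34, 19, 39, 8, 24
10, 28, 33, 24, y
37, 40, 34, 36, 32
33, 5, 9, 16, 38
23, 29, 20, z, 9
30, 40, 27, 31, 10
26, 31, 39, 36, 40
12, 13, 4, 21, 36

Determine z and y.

Column 1 sums to 205 and so does column 2; that's the common total.
In column 4 the known cells total 172, leaving 205 − 172 = 33.
In column 5 the known cells total 189, leaving 205 − 189 = 16.

z = 33, y = 16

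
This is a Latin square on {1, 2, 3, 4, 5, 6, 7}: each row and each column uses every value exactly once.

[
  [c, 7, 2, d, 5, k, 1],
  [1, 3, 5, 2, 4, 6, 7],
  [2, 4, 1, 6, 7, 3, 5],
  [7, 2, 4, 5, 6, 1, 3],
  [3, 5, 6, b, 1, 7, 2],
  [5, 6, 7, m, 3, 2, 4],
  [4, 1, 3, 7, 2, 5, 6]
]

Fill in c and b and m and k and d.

c = 6, b = 4, m = 1, k = 4, d = 3

For row 1, column 1: column 1 already has {1, 2, 3, 4, 5, 7}; that leaves 6.
Cell (5,4): row 5 already has {1, 2, 3, 5, 6, 7} → 4.
At (row 1, col 6): column 6 already has {1, 2, 3, 5, 6, 7}, so the value is 4.
For row 1, column 4: row 1 already has {1, 2, 4, 5, 6, 7}; that leaves 3.
At (row 6, col 4): row 6 already has {2, 3, 4, 5, 6, 7}, so the value is 1.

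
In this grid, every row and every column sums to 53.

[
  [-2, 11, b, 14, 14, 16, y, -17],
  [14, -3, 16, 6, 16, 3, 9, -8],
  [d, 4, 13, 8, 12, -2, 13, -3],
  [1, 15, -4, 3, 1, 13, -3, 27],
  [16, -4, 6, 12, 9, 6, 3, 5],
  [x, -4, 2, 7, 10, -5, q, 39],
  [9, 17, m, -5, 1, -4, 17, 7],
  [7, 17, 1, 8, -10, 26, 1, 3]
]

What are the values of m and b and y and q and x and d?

The known cells in row 7 total 42, leaving 53 − 42 = 11 for the blank.
The known cells in row 3 total 45, leaving 53 − 45 = 8 for the blank.
The known cells in column 3 total 45, leaving 53 − 45 = 8 for the blank.
The known cells in row 1 total 44, leaving 53 − 44 = 9 for the blank.
The known cells in column 1 total 53, leaving 53 − 53 = 0 for the blank.
The known cells in row 6 total 49, leaving 53 − 49 = 4 for the blank.

m = 11, b = 8, y = 9, q = 4, x = 0, d = 8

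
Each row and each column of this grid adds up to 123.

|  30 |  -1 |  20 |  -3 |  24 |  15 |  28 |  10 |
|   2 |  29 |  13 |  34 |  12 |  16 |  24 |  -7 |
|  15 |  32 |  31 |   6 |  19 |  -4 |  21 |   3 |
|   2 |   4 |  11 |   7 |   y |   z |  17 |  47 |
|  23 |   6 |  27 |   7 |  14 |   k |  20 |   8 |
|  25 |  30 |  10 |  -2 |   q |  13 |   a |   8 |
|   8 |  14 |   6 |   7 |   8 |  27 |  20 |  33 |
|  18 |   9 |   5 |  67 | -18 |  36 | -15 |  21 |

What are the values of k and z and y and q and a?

Row 5 has 23 + 6 + 27 + 7 + 14 + 20 + 8 = 105; the blank must be 123 − 105 = 18.
Column 7 has 28 + 24 + 21 + 17 + 20 + 20 − 15 = 115; the blank must be 123 − 115 = 8.
Row 6 has 25 + 30 + 10 − 2 + 13 + 8 + 8 = 92; the blank must be 123 − 92 = 31.
Column 5 has 24 + 12 + 19 + 14 + 31 + 8 − 18 = 90; the blank must be 123 − 90 = 33.
Row 4 has 2 + 4 + 11 + 7 + 33 + 17 + 47 = 121; the blank must be 123 − 121 = 2.

k = 18, z = 2, y = 33, q = 31, a = 8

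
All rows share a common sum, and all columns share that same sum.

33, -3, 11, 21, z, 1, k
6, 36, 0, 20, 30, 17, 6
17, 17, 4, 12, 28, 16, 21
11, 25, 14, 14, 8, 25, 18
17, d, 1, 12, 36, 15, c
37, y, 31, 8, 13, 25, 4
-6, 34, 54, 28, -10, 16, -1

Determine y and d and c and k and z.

y = -3, d = 9, c = 25, k = 42, z = 10

Rows 2 and 3 both sum to 115, so that's the common total.
Column 5: 30 + 28 + 8 + 36 + 13 − 10 = 105, so its missing entry is 115 − 105 = 10.
Row 6: 37 + 31 + 8 + 13 + 25 + 4 = 118, so its missing entry is 115 − 118 = -3.
Row 1: 33 − 3 + 11 + 21 + 10 + 1 = 73, so its missing entry is 115 − 73 = 42.
Column 7: 42 + 6 + 21 + 18 + 4 − 1 = 90, so its missing entry is 115 − 90 = 25.
Row 5: 17 + 1 + 12 + 36 + 15 + 25 = 106, so its missing entry is 115 − 106 = 9.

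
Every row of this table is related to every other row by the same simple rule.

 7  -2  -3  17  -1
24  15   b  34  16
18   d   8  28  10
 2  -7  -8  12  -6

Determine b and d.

b = 14, d = 9

The difference between any two rows is the same in every column — this is an addition table with the headers hidden.
Row 2 minus row 1 is 34 − 17 = 17, so its entry in column 3 is -3 + 17 = 14.
Row 3 minus row 1 is 28 − 17 = 11, so its entry in column 2 is -2 + 11 = 9.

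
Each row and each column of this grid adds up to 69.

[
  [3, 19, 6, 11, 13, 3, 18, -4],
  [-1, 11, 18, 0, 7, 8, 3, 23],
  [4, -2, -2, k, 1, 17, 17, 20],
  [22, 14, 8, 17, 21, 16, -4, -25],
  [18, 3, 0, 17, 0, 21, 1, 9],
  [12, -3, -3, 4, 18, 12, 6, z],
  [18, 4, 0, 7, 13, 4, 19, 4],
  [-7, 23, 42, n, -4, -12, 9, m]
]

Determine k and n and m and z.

k = 14, n = -1, m = 19, z = 23

Row 3 has 4 − 2 − 2 + 1 + 17 + 17 + 20 = 55; the blank must be 69 − 55 = 14.
Row 6 has 12 − 3 − 3 + 4 + 18 + 12 + 6 = 46; the blank must be 69 − 46 = 23.
Column 8 has -4 + 23 + 20 − 25 + 9 + 23 + 4 = 50; the blank must be 69 − 50 = 19.
Row 8 has -7 + 23 + 42 − 4 − 12 + 9 + 19 = 70; the blank must be 69 − 70 = -1.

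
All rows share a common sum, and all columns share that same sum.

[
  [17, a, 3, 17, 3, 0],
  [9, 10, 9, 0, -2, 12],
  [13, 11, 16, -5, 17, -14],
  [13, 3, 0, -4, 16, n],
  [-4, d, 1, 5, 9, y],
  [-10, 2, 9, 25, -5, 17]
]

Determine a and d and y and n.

Rows 2 and 3 both sum to 38, so that's the common total.
The known cells in row 1 total 40, leaving 38 − 40 = -2 for the blank.
The known cells in column 2 total 24, leaving 38 − 24 = 14 for the blank.
The known cells in row 5 total 25, leaving 38 − 25 = 13 for the blank.
The known cells in row 4 total 28, leaving 38 − 28 = 10 for the blank.

a = -2, d = 14, y = 13, n = 10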